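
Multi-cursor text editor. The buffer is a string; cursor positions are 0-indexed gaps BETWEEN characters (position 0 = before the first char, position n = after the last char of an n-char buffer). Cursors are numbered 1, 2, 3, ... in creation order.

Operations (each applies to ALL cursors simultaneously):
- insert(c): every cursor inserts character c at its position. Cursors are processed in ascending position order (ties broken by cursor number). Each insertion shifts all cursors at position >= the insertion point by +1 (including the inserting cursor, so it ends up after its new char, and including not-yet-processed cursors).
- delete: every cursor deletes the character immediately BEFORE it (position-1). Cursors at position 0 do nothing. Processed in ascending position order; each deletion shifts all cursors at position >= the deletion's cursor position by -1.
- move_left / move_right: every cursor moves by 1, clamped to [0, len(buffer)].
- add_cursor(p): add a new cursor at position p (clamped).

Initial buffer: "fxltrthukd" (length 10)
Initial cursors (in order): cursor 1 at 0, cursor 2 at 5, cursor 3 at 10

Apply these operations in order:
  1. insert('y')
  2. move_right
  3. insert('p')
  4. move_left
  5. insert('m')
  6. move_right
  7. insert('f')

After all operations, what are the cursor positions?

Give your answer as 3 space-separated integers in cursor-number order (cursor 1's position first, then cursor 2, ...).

Answer: 5 14 22

Derivation:
After op 1 (insert('y')): buffer="yfxltrythukdy" (len 13), cursors c1@1 c2@7 c3@13, authorship 1.....2.....3
After op 2 (move_right): buffer="yfxltrythukdy" (len 13), cursors c1@2 c2@8 c3@13, authorship 1.....2.....3
After op 3 (insert('p')): buffer="yfpxltrytphukdyp" (len 16), cursors c1@3 c2@10 c3@16, authorship 1.1....2.2....33
After op 4 (move_left): buffer="yfpxltrytphukdyp" (len 16), cursors c1@2 c2@9 c3@15, authorship 1.1....2.2....33
After op 5 (insert('m')): buffer="yfmpxltrytmphukdymp" (len 19), cursors c1@3 c2@11 c3@18, authorship 1.11....2.22....333
After op 6 (move_right): buffer="yfmpxltrytmphukdymp" (len 19), cursors c1@4 c2@12 c3@19, authorship 1.11....2.22....333
After op 7 (insert('f')): buffer="yfmpfxltrytmpfhukdympf" (len 22), cursors c1@5 c2@14 c3@22, authorship 1.111....2.222....3333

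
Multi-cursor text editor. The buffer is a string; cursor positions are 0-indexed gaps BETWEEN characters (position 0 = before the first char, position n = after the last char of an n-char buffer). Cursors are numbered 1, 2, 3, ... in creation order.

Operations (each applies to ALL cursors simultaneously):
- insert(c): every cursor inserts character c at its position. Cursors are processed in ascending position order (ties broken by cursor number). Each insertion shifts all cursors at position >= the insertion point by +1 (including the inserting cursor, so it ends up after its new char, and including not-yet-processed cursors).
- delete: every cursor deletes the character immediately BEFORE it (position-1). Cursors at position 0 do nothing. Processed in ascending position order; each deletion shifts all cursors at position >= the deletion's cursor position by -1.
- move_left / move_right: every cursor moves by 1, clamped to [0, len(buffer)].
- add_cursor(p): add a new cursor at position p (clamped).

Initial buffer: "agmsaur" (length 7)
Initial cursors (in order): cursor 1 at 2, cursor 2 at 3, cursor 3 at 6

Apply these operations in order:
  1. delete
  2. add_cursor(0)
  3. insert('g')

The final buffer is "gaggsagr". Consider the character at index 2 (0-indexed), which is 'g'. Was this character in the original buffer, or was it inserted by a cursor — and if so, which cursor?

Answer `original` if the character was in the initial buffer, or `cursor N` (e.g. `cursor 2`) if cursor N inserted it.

Answer: cursor 1

Derivation:
After op 1 (delete): buffer="asar" (len 4), cursors c1@1 c2@1 c3@3, authorship ....
After op 2 (add_cursor(0)): buffer="asar" (len 4), cursors c4@0 c1@1 c2@1 c3@3, authorship ....
After op 3 (insert('g')): buffer="gaggsagr" (len 8), cursors c4@1 c1@4 c2@4 c3@7, authorship 4.12..3.
Authorship (.=original, N=cursor N): 4 . 1 2 . . 3 .
Index 2: author = 1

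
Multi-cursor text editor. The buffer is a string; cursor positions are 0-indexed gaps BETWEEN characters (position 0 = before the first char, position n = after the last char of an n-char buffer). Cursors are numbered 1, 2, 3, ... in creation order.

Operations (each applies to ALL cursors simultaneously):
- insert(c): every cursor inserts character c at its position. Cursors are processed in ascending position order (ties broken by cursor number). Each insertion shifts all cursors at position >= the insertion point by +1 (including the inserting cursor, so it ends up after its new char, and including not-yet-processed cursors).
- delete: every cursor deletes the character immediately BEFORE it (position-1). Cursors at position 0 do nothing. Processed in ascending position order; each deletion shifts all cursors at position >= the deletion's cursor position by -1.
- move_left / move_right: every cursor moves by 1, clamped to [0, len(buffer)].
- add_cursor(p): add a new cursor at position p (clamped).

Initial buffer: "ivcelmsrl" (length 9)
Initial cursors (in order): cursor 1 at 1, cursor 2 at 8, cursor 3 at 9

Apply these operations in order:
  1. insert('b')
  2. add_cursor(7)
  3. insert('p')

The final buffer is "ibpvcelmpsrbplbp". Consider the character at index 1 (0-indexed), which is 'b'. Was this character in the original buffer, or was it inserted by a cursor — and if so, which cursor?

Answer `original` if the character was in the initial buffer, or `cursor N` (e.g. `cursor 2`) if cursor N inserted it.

After op 1 (insert('b')): buffer="ibvcelmsrblb" (len 12), cursors c1@2 c2@10 c3@12, authorship .1.......2.3
After op 2 (add_cursor(7)): buffer="ibvcelmsrblb" (len 12), cursors c1@2 c4@7 c2@10 c3@12, authorship .1.......2.3
After op 3 (insert('p')): buffer="ibpvcelmpsrbplbp" (len 16), cursors c1@3 c4@9 c2@13 c3@16, authorship .11.....4..22.33
Authorship (.=original, N=cursor N): . 1 1 . . . . . 4 . . 2 2 . 3 3
Index 1: author = 1

Answer: cursor 1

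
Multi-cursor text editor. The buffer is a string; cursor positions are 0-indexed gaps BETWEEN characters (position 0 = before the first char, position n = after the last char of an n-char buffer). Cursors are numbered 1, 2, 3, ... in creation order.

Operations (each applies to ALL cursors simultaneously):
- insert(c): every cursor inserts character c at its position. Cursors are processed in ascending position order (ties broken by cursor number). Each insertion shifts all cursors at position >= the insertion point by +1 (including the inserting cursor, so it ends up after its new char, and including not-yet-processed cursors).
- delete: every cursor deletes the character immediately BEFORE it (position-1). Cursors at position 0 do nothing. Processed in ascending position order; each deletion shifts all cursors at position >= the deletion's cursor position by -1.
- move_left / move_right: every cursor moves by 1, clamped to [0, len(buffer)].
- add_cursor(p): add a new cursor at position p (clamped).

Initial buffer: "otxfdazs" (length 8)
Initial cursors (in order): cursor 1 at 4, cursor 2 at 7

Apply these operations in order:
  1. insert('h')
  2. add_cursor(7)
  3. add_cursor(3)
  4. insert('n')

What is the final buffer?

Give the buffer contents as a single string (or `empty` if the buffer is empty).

After op 1 (insert('h')): buffer="otxfhdazhs" (len 10), cursors c1@5 c2@9, authorship ....1...2.
After op 2 (add_cursor(7)): buffer="otxfhdazhs" (len 10), cursors c1@5 c3@7 c2@9, authorship ....1...2.
After op 3 (add_cursor(3)): buffer="otxfhdazhs" (len 10), cursors c4@3 c1@5 c3@7 c2@9, authorship ....1...2.
After op 4 (insert('n')): buffer="otxnfhndanzhns" (len 14), cursors c4@4 c1@7 c3@10 c2@13, authorship ...4.11..3.22.

Answer: otxnfhndanzhns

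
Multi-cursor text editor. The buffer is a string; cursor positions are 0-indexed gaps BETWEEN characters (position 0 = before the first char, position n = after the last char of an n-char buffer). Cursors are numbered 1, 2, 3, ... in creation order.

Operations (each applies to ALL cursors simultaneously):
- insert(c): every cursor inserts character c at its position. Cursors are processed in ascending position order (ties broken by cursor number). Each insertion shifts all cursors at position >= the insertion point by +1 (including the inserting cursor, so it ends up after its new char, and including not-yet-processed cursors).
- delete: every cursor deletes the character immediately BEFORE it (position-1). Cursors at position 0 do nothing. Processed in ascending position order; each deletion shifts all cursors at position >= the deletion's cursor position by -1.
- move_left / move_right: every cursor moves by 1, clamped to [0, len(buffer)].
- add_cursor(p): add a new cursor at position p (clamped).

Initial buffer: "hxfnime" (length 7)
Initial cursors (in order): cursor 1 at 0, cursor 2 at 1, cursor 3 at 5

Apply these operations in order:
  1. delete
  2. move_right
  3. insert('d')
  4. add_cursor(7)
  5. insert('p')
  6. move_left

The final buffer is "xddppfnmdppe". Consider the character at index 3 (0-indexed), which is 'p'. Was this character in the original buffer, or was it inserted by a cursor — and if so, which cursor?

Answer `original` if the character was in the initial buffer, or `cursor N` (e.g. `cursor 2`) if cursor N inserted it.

Answer: cursor 1

Derivation:
After op 1 (delete): buffer="xfnme" (len 5), cursors c1@0 c2@0 c3@3, authorship .....
After op 2 (move_right): buffer="xfnme" (len 5), cursors c1@1 c2@1 c3@4, authorship .....
After op 3 (insert('d')): buffer="xddfnmde" (len 8), cursors c1@3 c2@3 c3@7, authorship .12...3.
After op 4 (add_cursor(7)): buffer="xddfnmde" (len 8), cursors c1@3 c2@3 c3@7 c4@7, authorship .12...3.
After op 5 (insert('p')): buffer="xddppfnmdppe" (len 12), cursors c1@5 c2@5 c3@11 c4@11, authorship .1212...334.
After op 6 (move_left): buffer="xddppfnmdppe" (len 12), cursors c1@4 c2@4 c3@10 c4@10, authorship .1212...334.
Authorship (.=original, N=cursor N): . 1 2 1 2 . . . 3 3 4 .
Index 3: author = 1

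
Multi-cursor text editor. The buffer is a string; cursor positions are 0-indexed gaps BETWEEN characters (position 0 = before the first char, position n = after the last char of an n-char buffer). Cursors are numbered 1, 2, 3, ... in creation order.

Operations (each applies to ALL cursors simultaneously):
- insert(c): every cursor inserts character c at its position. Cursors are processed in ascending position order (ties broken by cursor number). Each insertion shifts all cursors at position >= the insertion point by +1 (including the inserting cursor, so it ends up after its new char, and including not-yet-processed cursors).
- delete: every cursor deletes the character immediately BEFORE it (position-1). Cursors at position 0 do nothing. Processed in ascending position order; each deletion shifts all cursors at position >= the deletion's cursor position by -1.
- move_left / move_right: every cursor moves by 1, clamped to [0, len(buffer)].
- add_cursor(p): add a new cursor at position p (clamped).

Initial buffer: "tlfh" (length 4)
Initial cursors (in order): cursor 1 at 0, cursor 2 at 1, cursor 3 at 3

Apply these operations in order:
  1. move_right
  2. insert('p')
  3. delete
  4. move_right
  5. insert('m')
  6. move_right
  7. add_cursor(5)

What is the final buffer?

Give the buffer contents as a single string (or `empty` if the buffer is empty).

After op 1 (move_right): buffer="tlfh" (len 4), cursors c1@1 c2@2 c3@4, authorship ....
After op 2 (insert('p')): buffer="tplpfhp" (len 7), cursors c1@2 c2@4 c3@7, authorship .1.2..3
After op 3 (delete): buffer="tlfh" (len 4), cursors c1@1 c2@2 c3@4, authorship ....
After op 4 (move_right): buffer="tlfh" (len 4), cursors c1@2 c2@3 c3@4, authorship ....
After op 5 (insert('m')): buffer="tlmfmhm" (len 7), cursors c1@3 c2@5 c3@7, authorship ..1.2.3
After op 6 (move_right): buffer="tlmfmhm" (len 7), cursors c1@4 c2@6 c3@7, authorship ..1.2.3
After op 7 (add_cursor(5)): buffer="tlmfmhm" (len 7), cursors c1@4 c4@5 c2@6 c3@7, authorship ..1.2.3

Answer: tlmfmhm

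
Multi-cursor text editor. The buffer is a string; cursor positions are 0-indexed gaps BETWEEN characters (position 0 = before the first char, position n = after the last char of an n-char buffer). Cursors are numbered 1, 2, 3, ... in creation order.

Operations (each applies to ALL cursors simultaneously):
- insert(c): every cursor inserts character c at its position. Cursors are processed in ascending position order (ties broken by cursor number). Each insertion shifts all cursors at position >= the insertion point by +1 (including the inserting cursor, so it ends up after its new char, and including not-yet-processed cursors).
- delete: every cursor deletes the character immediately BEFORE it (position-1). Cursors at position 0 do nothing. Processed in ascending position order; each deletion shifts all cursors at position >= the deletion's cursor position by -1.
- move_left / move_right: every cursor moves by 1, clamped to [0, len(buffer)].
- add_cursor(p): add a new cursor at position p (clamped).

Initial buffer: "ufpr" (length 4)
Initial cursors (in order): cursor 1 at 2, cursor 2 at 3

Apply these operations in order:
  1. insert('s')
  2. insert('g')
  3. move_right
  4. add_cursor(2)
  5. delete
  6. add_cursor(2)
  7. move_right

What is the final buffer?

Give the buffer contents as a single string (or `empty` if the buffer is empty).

After op 1 (insert('s')): buffer="ufspsr" (len 6), cursors c1@3 c2@5, authorship ..1.2.
After op 2 (insert('g')): buffer="ufsgpsgr" (len 8), cursors c1@4 c2@7, authorship ..11.22.
After op 3 (move_right): buffer="ufsgpsgr" (len 8), cursors c1@5 c2@8, authorship ..11.22.
After op 4 (add_cursor(2)): buffer="ufsgpsgr" (len 8), cursors c3@2 c1@5 c2@8, authorship ..11.22.
After op 5 (delete): buffer="usgsg" (len 5), cursors c3@1 c1@3 c2@5, authorship .1122
After op 6 (add_cursor(2)): buffer="usgsg" (len 5), cursors c3@1 c4@2 c1@3 c2@5, authorship .1122
After op 7 (move_right): buffer="usgsg" (len 5), cursors c3@2 c4@3 c1@4 c2@5, authorship .1122

Answer: usgsg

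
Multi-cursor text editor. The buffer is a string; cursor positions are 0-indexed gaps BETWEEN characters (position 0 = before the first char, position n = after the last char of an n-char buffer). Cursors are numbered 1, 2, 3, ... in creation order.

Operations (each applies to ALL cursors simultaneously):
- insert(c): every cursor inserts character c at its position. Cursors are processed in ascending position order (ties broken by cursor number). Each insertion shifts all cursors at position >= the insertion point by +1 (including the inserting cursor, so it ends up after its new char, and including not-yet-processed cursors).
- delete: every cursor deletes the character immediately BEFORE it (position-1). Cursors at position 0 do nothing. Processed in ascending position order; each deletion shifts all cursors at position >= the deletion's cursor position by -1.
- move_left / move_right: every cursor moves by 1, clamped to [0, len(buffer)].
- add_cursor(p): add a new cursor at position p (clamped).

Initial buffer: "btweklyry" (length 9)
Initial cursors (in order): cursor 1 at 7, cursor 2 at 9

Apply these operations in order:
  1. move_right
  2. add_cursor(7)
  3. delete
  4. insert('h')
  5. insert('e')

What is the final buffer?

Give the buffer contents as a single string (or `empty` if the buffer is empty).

Answer: btweklhhheee

Derivation:
After op 1 (move_right): buffer="btweklyry" (len 9), cursors c1@8 c2@9, authorship .........
After op 2 (add_cursor(7)): buffer="btweklyry" (len 9), cursors c3@7 c1@8 c2@9, authorship .........
After op 3 (delete): buffer="btwekl" (len 6), cursors c1@6 c2@6 c3@6, authorship ......
After op 4 (insert('h')): buffer="btweklhhh" (len 9), cursors c1@9 c2@9 c3@9, authorship ......123
After op 5 (insert('e')): buffer="btweklhhheee" (len 12), cursors c1@12 c2@12 c3@12, authorship ......123123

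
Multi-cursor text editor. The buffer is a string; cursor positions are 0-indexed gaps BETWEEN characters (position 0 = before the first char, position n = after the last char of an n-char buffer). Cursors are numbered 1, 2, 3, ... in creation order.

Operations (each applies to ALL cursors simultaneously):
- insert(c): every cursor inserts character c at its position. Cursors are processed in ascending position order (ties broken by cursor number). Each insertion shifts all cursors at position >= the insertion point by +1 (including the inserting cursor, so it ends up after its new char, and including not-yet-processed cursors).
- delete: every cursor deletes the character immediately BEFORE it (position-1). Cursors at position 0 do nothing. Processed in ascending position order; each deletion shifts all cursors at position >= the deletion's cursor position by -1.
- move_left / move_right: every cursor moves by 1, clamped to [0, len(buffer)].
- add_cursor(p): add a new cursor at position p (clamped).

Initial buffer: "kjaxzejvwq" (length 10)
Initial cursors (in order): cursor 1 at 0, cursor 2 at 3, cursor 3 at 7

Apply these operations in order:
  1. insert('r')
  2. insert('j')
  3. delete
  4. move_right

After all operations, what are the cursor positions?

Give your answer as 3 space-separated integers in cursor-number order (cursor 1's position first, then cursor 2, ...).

Answer: 2 6 11

Derivation:
After op 1 (insert('r')): buffer="rkjarxzejrvwq" (len 13), cursors c1@1 c2@5 c3@10, authorship 1...2....3...
After op 2 (insert('j')): buffer="rjkjarjxzejrjvwq" (len 16), cursors c1@2 c2@7 c3@13, authorship 11...22....33...
After op 3 (delete): buffer="rkjarxzejrvwq" (len 13), cursors c1@1 c2@5 c3@10, authorship 1...2....3...
After op 4 (move_right): buffer="rkjarxzejrvwq" (len 13), cursors c1@2 c2@6 c3@11, authorship 1...2....3...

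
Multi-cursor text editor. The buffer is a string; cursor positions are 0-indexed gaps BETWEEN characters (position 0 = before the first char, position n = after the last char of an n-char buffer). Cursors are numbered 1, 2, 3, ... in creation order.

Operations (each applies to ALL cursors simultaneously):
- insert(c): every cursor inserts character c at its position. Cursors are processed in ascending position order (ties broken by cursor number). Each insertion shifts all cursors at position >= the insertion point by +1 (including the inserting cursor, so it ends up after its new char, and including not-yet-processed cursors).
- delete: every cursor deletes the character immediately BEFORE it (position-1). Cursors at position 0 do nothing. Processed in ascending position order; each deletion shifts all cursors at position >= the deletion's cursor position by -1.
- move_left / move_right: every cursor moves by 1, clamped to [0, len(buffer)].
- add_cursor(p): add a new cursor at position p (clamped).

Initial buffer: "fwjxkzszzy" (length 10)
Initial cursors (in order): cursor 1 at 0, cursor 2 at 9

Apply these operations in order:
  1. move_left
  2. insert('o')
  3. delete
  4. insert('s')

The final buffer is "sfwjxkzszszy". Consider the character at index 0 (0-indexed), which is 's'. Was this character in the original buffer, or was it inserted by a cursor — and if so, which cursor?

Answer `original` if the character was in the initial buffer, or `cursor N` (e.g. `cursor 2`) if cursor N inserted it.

Answer: cursor 1

Derivation:
After op 1 (move_left): buffer="fwjxkzszzy" (len 10), cursors c1@0 c2@8, authorship ..........
After op 2 (insert('o')): buffer="ofwjxkzszozy" (len 12), cursors c1@1 c2@10, authorship 1........2..
After op 3 (delete): buffer="fwjxkzszzy" (len 10), cursors c1@0 c2@8, authorship ..........
After op 4 (insert('s')): buffer="sfwjxkzszszy" (len 12), cursors c1@1 c2@10, authorship 1........2..
Authorship (.=original, N=cursor N): 1 . . . . . . . . 2 . .
Index 0: author = 1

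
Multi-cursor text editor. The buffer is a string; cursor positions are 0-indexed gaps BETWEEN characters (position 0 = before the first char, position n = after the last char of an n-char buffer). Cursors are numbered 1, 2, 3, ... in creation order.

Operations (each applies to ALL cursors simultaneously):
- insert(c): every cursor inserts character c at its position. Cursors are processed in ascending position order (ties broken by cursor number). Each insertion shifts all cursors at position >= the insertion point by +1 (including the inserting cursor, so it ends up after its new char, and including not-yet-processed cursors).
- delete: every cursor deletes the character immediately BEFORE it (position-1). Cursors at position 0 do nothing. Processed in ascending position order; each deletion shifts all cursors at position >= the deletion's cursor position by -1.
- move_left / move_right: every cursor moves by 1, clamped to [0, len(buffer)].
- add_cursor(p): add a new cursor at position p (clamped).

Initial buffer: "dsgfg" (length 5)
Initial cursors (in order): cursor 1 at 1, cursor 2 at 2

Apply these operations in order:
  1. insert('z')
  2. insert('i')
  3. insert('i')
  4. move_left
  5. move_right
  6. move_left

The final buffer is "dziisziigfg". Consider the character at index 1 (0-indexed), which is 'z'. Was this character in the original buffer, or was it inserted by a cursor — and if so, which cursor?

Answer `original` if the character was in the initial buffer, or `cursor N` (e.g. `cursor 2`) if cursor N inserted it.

Answer: cursor 1

Derivation:
After op 1 (insert('z')): buffer="dzszgfg" (len 7), cursors c1@2 c2@4, authorship .1.2...
After op 2 (insert('i')): buffer="dziszigfg" (len 9), cursors c1@3 c2@6, authorship .11.22...
After op 3 (insert('i')): buffer="dziisziigfg" (len 11), cursors c1@4 c2@8, authorship .111.222...
After op 4 (move_left): buffer="dziisziigfg" (len 11), cursors c1@3 c2@7, authorship .111.222...
After op 5 (move_right): buffer="dziisziigfg" (len 11), cursors c1@4 c2@8, authorship .111.222...
After op 6 (move_left): buffer="dziisziigfg" (len 11), cursors c1@3 c2@7, authorship .111.222...
Authorship (.=original, N=cursor N): . 1 1 1 . 2 2 2 . . .
Index 1: author = 1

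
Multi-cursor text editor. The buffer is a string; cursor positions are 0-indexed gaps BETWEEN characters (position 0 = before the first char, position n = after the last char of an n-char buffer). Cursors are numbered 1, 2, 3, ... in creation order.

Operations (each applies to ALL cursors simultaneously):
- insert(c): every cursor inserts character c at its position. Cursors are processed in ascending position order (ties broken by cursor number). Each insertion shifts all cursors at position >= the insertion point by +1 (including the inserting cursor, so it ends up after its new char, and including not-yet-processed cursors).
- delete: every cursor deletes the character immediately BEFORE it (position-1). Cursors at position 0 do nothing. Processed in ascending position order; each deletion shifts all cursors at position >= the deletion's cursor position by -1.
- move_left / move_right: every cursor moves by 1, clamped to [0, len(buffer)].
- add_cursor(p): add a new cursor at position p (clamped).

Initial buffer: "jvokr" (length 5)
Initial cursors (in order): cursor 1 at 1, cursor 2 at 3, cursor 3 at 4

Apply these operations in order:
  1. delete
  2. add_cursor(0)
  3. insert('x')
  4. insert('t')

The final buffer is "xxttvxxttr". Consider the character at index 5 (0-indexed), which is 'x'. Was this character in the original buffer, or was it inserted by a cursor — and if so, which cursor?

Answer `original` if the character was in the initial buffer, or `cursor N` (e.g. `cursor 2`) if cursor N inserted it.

Answer: cursor 2

Derivation:
After op 1 (delete): buffer="vr" (len 2), cursors c1@0 c2@1 c3@1, authorship ..
After op 2 (add_cursor(0)): buffer="vr" (len 2), cursors c1@0 c4@0 c2@1 c3@1, authorship ..
After op 3 (insert('x')): buffer="xxvxxr" (len 6), cursors c1@2 c4@2 c2@5 c3@5, authorship 14.23.
After op 4 (insert('t')): buffer="xxttvxxttr" (len 10), cursors c1@4 c4@4 c2@9 c3@9, authorship 1414.2323.
Authorship (.=original, N=cursor N): 1 4 1 4 . 2 3 2 3 .
Index 5: author = 2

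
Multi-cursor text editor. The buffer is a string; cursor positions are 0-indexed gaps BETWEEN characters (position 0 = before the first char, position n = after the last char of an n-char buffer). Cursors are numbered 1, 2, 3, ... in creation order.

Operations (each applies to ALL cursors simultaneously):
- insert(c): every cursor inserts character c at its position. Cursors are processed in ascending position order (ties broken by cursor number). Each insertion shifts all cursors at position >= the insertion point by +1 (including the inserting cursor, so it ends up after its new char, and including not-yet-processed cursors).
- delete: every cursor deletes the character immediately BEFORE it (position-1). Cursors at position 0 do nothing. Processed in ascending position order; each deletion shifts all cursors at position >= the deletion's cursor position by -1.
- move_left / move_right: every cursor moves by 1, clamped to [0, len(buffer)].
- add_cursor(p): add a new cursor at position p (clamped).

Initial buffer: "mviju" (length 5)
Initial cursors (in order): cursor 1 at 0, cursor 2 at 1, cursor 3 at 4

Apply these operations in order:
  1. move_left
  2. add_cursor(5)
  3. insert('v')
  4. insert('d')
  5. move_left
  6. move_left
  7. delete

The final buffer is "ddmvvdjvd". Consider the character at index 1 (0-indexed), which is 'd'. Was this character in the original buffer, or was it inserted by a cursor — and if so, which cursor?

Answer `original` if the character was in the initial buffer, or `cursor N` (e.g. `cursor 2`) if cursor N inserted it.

Answer: cursor 2

Derivation:
After op 1 (move_left): buffer="mviju" (len 5), cursors c1@0 c2@0 c3@3, authorship .....
After op 2 (add_cursor(5)): buffer="mviju" (len 5), cursors c1@0 c2@0 c3@3 c4@5, authorship .....
After op 3 (insert('v')): buffer="vvmvivjuv" (len 9), cursors c1@2 c2@2 c3@6 c4@9, authorship 12...3..4
After op 4 (insert('d')): buffer="vvddmvivdjuvd" (len 13), cursors c1@4 c2@4 c3@9 c4@13, authorship 1212...33..44
After op 5 (move_left): buffer="vvddmvivdjuvd" (len 13), cursors c1@3 c2@3 c3@8 c4@12, authorship 1212...33..44
After op 6 (move_left): buffer="vvddmvivdjuvd" (len 13), cursors c1@2 c2@2 c3@7 c4@11, authorship 1212...33..44
After op 7 (delete): buffer="ddmvvdjvd" (len 9), cursors c1@0 c2@0 c3@4 c4@7, authorship 12..33.44
Authorship (.=original, N=cursor N): 1 2 . . 3 3 . 4 4
Index 1: author = 2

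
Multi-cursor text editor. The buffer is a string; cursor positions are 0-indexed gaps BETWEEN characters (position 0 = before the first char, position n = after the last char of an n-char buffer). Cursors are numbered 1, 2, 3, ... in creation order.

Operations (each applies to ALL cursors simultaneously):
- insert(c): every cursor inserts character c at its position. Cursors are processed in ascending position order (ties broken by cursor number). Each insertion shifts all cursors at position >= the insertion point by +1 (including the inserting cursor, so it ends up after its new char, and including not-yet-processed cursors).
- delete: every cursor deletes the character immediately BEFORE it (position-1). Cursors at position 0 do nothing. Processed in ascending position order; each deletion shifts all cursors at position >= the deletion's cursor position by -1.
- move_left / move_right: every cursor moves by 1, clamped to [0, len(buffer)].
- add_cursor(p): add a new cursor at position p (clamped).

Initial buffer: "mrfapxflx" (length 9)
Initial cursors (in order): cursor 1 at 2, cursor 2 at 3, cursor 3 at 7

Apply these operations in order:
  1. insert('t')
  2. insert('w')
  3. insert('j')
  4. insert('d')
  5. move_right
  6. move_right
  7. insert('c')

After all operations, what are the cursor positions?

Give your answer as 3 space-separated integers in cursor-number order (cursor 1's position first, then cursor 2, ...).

After op 1 (insert('t')): buffer="mrtftapxftlx" (len 12), cursors c1@3 c2@5 c3@10, authorship ..1.2....3..
After op 2 (insert('w')): buffer="mrtwftwapxftwlx" (len 15), cursors c1@4 c2@7 c3@13, authorship ..11.22....33..
After op 3 (insert('j')): buffer="mrtwjftwjapxftwjlx" (len 18), cursors c1@5 c2@9 c3@16, authorship ..111.222....333..
After op 4 (insert('d')): buffer="mrtwjdftwjdapxftwjdlx" (len 21), cursors c1@6 c2@11 c3@19, authorship ..1111.2222....3333..
After op 5 (move_right): buffer="mrtwjdftwjdapxftwjdlx" (len 21), cursors c1@7 c2@12 c3@20, authorship ..1111.2222....3333..
After op 6 (move_right): buffer="mrtwjdftwjdapxftwjdlx" (len 21), cursors c1@8 c2@13 c3@21, authorship ..1111.2222....3333..
After op 7 (insert('c')): buffer="mrtwjdftcwjdapcxftwjdlxc" (len 24), cursors c1@9 c2@15 c3@24, authorship ..1111.21222..2..3333..3

Answer: 9 15 24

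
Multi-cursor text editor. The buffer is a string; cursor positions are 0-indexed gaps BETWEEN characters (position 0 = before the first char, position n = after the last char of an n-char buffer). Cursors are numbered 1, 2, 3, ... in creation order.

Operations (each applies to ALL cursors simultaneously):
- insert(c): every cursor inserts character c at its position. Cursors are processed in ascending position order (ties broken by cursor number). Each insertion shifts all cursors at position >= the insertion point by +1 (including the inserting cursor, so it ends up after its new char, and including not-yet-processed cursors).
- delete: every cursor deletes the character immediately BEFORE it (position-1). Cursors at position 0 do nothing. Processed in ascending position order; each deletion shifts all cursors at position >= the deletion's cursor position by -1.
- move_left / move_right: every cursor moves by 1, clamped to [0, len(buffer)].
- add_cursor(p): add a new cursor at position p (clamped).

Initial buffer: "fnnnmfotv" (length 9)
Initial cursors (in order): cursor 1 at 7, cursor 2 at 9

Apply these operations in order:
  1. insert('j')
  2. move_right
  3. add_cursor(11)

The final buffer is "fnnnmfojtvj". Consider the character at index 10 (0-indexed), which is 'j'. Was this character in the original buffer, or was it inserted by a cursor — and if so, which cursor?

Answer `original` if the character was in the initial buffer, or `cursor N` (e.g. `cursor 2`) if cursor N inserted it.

After op 1 (insert('j')): buffer="fnnnmfojtvj" (len 11), cursors c1@8 c2@11, authorship .......1..2
After op 2 (move_right): buffer="fnnnmfojtvj" (len 11), cursors c1@9 c2@11, authorship .......1..2
After op 3 (add_cursor(11)): buffer="fnnnmfojtvj" (len 11), cursors c1@9 c2@11 c3@11, authorship .......1..2
Authorship (.=original, N=cursor N): . . . . . . . 1 . . 2
Index 10: author = 2

Answer: cursor 2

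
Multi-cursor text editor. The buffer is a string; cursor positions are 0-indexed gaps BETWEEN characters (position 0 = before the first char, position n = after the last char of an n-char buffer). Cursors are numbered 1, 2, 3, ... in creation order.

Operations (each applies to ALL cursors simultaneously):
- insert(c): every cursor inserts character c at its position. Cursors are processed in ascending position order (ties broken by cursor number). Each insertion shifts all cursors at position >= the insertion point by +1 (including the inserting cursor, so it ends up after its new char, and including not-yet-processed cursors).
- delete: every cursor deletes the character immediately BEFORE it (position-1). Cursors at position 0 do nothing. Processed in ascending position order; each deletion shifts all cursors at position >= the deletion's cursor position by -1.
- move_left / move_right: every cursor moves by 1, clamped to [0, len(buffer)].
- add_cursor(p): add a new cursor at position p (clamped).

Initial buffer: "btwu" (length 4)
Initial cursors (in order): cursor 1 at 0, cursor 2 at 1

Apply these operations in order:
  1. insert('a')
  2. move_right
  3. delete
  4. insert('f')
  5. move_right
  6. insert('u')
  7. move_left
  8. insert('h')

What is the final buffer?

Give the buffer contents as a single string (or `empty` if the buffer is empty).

Answer: afahufwhuu

Derivation:
After op 1 (insert('a')): buffer="abatwu" (len 6), cursors c1@1 c2@3, authorship 1.2...
After op 2 (move_right): buffer="abatwu" (len 6), cursors c1@2 c2@4, authorship 1.2...
After op 3 (delete): buffer="aawu" (len 4), cursors c1@1 c2@2, authorship 12..
After op 4 (insert('f')): buffer="afafwu" (len 6), cursors c1@2 c2@4, authorship 1122..
After op 5 (move_right): buffer="afafwu" (len 6), cursors c1@3 c2@5, authorship 1122..
After op 6 (insert('u')): buffer="afaufwuu" (len 8), cursors c1@4 c2@7, authorship 11212.2.
After op 7 (move_left): buffer="afaufwuu" (len 8), cursors c1@3 c2@6, authorship 11212.2.
After op 8 (insert('h')): buffer="afahufwhuu" (len 10), cursors c1@4 c2@8, authorship 112112.22.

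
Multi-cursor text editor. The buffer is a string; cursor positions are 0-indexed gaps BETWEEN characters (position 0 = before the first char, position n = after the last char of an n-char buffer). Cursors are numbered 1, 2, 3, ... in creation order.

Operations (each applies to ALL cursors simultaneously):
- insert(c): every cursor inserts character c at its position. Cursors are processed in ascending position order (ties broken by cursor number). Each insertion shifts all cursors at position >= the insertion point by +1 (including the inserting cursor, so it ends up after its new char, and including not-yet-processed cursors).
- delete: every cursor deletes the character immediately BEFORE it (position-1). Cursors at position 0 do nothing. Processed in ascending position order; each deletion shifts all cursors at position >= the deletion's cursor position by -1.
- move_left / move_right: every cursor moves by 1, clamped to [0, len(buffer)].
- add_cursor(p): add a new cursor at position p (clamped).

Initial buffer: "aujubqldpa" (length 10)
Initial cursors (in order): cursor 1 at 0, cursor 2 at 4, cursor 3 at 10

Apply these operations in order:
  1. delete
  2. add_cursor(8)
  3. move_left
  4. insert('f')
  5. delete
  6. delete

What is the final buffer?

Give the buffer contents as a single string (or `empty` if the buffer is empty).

After op 1 (delete): buffer="aujbqldp" (len 8), cursors c1@0 c2@3 c3@8, authorship ........
After op 2 (add_cursor(8)): buffer="aujbqldp" (len 8), cursors c1@0 c2@3 c3@8 c4@8, authorship ........
After op 3 (move_left): buffer="aujbqldp" (len 8), cursors c1@0 c2@2 c3@7 c4@7, authorship ........
After op 4 (insert('f')): buffer="faufjbqldffp" (len 12), cursors c1@1 c2@4 c3@11 c4@11, authorship 1..2.....34.
After op 5 (delete): buffer="aujbqldp" (len 8), cursors c1@0 c2@2 c3@7 c4@7, authorship ........
After op 6 (delete): buffer="ajbqp" (len 5), cursors c1@0 c2@1 c3@4 c4@4, authorship .....

Answer: ajbqp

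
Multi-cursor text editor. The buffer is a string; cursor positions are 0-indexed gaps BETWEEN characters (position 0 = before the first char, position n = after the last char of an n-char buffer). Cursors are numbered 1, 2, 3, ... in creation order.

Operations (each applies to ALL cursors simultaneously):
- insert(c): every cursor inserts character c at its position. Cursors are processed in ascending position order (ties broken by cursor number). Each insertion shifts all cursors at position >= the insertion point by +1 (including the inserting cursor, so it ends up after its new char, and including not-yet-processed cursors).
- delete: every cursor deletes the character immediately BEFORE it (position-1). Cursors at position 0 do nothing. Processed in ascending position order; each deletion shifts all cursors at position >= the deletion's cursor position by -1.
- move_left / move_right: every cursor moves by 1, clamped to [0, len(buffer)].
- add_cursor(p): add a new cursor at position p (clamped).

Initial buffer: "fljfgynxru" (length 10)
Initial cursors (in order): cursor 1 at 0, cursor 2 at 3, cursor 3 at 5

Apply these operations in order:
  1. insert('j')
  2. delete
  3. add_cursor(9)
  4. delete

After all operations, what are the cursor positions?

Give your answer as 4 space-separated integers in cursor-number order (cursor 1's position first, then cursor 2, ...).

After op 1 (insert('j')): buffer="jfljjfgjynxru" (len 13), cursors c1@1 c2@5 c3@8, authorship 1...2..3.....
After op 2 (delete): buffer="fljfgynxru" (len 10), cursors c1@0 c2@3 c3@5, authorship ..........
After op 3 (add_cursor(9)): buffer="fljfgynxru" (len 10), cursors c1@0 c2@3 c3@5 c4@9, authorship ..........
After op 4 (delete): buffer="flfynxu" (len 7), cursors c1@0 c2@2 c3@3 c4@6, authorship .......

Answer: 0 2 3 6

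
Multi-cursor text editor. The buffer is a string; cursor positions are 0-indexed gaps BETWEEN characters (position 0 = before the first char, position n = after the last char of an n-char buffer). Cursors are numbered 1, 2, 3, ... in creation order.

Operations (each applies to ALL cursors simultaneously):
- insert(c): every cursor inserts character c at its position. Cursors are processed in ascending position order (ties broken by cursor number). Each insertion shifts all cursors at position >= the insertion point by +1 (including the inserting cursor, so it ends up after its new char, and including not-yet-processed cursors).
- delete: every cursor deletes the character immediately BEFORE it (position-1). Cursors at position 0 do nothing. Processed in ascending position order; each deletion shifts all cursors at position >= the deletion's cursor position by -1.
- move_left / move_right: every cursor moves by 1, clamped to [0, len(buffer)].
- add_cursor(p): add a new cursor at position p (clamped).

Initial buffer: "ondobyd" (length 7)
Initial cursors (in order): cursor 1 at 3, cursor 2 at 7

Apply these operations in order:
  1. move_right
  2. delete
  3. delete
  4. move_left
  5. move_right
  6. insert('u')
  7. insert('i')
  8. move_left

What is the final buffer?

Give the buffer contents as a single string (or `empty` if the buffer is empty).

Answer: onuibui

Derivation:
After op 1 (move_right): buffer="ondobyd" (len 7), cursors c1@4 c2@7, authorship .......
After op 2 (delete): buffer="ondby" (len 5), cursors c1@3 c2@5, authorship .....
After op 3 (delete): buffer="onb" (len 3), cursors c1@2 c2@3, authorship ...
After op 4 (move_left): buffer="onb" (len 3), cursors c1@1 c2@2, authorship ...
After op 5 (move_right): buffer="onb" (len 3), cursors c1@2 c2@3, authorship ...
After op 6 (insert('u')): buffer="onubu" (len 5), cursors c1@3 c2@5, authorship ..1.2
After op 7 (insert('i')): buffer="onuibui" (len 7), cursors c1@4 c2@7, authorship ..11.22
After op 8 (move_left): buffer="onuibui" (len 7), cursors c1@3 c2@6, authorship ..11.22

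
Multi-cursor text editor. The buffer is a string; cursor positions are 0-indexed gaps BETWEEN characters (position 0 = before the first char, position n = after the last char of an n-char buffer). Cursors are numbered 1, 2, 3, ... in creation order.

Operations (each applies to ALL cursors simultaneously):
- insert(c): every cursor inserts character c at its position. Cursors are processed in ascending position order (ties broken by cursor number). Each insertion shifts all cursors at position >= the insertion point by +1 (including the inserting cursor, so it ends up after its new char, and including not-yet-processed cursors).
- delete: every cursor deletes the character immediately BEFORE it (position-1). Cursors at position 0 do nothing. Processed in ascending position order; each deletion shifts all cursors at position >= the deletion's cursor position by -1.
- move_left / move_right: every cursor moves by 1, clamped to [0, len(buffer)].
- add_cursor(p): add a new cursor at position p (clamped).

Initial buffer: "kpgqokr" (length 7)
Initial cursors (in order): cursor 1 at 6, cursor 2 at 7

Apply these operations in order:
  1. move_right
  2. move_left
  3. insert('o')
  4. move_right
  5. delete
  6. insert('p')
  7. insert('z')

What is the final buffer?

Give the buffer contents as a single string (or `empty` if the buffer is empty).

Answer: kpgqokoppzz

Derivation:
After op 1 (move_right): buffer="kpgqokr" (len 7), cursors c1@7 c2@7, authorship .......
After op 2 (move_left): buffer="kpgqokr" (len 7), cursors c1@6 c2@6, authorship .......
After op 3 (insert('o')): buffer="kpgqokoor" (len 9), cursors c1@8 c2@8, authorship ......12.
After op 4 (move_right): buffer="kpgqokoor" (len 9), cursors c1@9 c2@9, authorship ......12.
After op 5 (delete): buffer="kpgqoko" (len 7), cursors c1@7 c2@7, authorship ......1
After op 6 (insert('p')): buffer="kpgqokopp" (len 9), cursors c1@9 c2@9, authorship ......112
After op 7 (insert('z')): buffer="kpgqokoppzz" (len 11), cursors c1@11 c2@11, authorship ......11212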